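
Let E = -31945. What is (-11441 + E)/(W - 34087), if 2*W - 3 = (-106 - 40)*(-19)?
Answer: 28924/21799 ≈ 1.3268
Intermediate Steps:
W = 2777/2 (W = 3/2 + ((-106 - 40)*(-19))/2 = 3/2 + (-146*(-19))/2 = 3/2 + (1/2)*2774 = 3/2 + 1387 = 2777/2 ≈ 1388.5)
(-11441 + E)/(W - 34087) = (-11441 - 31945)/(2777/2 - 34087) = -43386/(-65397/2) = -43386*(-2/65397) = 28924/21799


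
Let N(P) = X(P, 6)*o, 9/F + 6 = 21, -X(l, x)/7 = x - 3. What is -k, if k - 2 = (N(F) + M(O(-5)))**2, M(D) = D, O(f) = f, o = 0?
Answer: -27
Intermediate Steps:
X(l, x) = 21 - 7*x (X(l, x) = -7*(x - 3) = -7*(-3 + x) = 21 - 7*x)
F = 3/5 (F = 9/(-6 + 21) = 9/15 = 9*(1/15) = 3/5 ≈ 0.60000)
N(P) = 0 (N(P) = (21 - 7*6)*0 = (21 - 42)*0 = -21*0 = 0)
k = 27 (k = 2 + (0 - 5)**2 = 2 + (-5)**2 = 2 + 25 = 27)
-k = -1*27 = -27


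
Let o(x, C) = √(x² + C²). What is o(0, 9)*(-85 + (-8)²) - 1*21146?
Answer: -21335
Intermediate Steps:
o(x, C) = √(C² + x²)
o(0, 9)*(-85 + (-8)²) - 1*21146 = √(9² + 0²)*(-85 + (-8)²) - 1*21146 = √(81 + 0)*(-85 + 64) - 21146 = √81*(-21) - 21146 = 9*(-21) - 21146 = -189 - 21146 = -21335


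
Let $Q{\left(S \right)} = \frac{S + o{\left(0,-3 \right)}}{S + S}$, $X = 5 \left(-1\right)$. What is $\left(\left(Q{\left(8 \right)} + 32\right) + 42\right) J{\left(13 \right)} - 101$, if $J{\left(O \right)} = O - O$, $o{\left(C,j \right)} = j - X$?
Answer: $-101$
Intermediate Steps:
$X = -5$
$o{\left(C,j \right)} = 5 + j$ ($o{\left(C,j \right)} = j - -5 = j + 5 = 5 + j$)
$Q{\left(S \right)} = \frac{2 + S}{2 S}$ ($Q{\left(S \right)} = \frac{S + \left(5 - 3\right)}{S + S} = \frac{S + 2}{2 S} = \left(2 + S\right) \frac{1}{2 S} = \frac{2 + S}{2 S}$)
$J{\left(O \right)} = 0$
$\left(\left(Q{\left(8 \right)} + 32\right) + 42\right) J{\left(13 \right)} - 101 = \left(\left(\frac{2 + 8}{2 \cdot 8} + 32\right) + 42\right) 0 - 101 = \left(\left(\frac{1}{2} \cdot \frac{1}{8} \cdot 10 + 32\right) + 42\right) 0 - 101 = \left(\left(\frac{5}{8} + 32\right) + 42\right) 0 - 101 = \left(\frac{261}{8} + 42\right) 0 - 101 = \frac{597}{8} \cdot 0 - 101 = 0 - 101 = -101$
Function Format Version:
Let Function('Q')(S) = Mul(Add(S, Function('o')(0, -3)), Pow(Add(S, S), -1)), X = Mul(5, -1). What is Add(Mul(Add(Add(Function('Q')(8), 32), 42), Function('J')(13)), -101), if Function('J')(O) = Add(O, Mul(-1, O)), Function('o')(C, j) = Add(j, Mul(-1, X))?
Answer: -101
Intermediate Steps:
X = -5
Function('o')(C, j) = Add(5, j) (Function('o')(C, j) = Add(j, Mul(-1, -5)) = Add(j, 5) = Add(5, j))
Function('Q')(S) = Mul(Rational(1, 2), Pow(S, -1), Add(2, S)) (Function('Q')(S) = Mul(Add(S, Add(5, -3)), Pow(Add(S, S), -1)) = Mul(Add(S, 2), Pow(Mul(2, S), -1)) = Mul(Add(2, S), Mul(Rational(1, 2), Pow(S, -1))) = Mul(Rational(1, 2), Pow(S, -1), Add(2, S)))
Function('J')(O) = 0
Add(Mul(Add(Add(Function('Q')(8), 32), 42), Function('J')(13)), -101) = Add(Mul(Add(Add(Mul(Rational(1, 2), Pow(8, -1), Add(2, 8)), 32), 42), 0), -101) = Add(Mul(Add(Add(Mul(Rational(1, 2), Rational(1, 8), 10), 32), 42), 0), -101) = Add(Mul(Add(Add(Rational(5, 8), 32), 42), 0), -101) = Add(Mul(Add(Rational(261, 8), 42), 0), -101) = Add(Mul(Rational(597, 8), 0), -101) = Add(0, -101) = -101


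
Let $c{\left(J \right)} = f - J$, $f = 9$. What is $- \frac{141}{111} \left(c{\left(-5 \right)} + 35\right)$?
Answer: $- \frac{2303}{37} \approx -62.243$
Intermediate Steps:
$c{\left(J \right)} = 9 - J$
$- \frac{141}{111} \left(c{\left(-5 \right)} + 35\right) = - \frac{141}{111} \left(\left(9 - -5\right) + 35\right) = \left(-141\right) \frac{1}{111} \left(\left(9 + 5\right) + 35\right) = - \frac{47 \left(14 + 35\right)}{37} = \left(- \frac{47}{37}\right) 49 = - \frac{2303}{37}$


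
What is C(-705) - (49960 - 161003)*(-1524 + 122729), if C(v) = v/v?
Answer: 13458966816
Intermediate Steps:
C(v) = 1
C(-705) - (49960 - 161003)*(-1524 + 122729) = 1 - (49960 - 161003)*(-1524 + 122729) = 1 - (-111043)*121205 = 1 - 1*(-13458966815) = 1 + 13458966815 = 13458966816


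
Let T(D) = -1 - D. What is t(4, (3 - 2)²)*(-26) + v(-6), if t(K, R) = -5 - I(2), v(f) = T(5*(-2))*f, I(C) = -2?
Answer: 24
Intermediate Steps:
v(f) = 9*f (v(f) = (-1 - 5*(-2))*f = (-1 - 1*(-10))*f = (-1 + 10)*f = 9*f)
t(K, R) = -3 (t(K, R) = -5 - 1*(-2) = -5 + 2 = -3)
t(4, (3 - 2)²)*(-26) + v(-6) = -3*(-26) + 9*(-6) = 78 - 54 = 24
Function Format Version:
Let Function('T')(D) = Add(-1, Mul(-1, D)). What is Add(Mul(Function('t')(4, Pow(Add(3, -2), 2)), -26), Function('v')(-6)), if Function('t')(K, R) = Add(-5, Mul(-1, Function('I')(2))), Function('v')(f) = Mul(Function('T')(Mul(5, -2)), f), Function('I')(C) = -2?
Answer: 24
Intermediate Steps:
Function('v')(f) = Mul(9, f) (Function('v')(f) = Mul(Add(-1, Mul(-1, Mul(5, -2))), f) = Mul(Add(-1, Mul(-1, -10)), f) = Mul(Add(-1, 10), f) = Mul(9, f))
Function('t')(K, R) = -3 (Function('t')(K, R) = Add(-5, Mul(-1, -2)) = Add(-5, 2) = -3)
Add(Mul(Function('t')(4, Pow(Add(3, -2), 2)), -26), Function('v')(-6)) = Add(Mul(-3, -26), Mul(9, -6)) = Add(78, -54) = 24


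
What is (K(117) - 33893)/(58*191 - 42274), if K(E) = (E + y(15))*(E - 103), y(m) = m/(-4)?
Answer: 64615/62392 ≈ 1.0356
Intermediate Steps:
y(m) = -m/4 (y(m) = m*(-¼) = -m/4)
K(E) = (-103 + E)*(-15/4 + E) (K(E) = (E - ¼*15)*(E - 103) = (E - 15/4)*(-103 + E) = (-15/4 + E)*(-103 + E) = (-103 + E)*(-15/4 + E))
(K(117) - 33893)/(58*191 - 42274) = ((1545/4 + 117² - 427/4*117) - 33893)/(58*191 - 42274) = ((1545/4 + 13689 - 49959/4) - 33893)/(11078 - 42274) = (3171/2 - 33893)/(-31196) = -64615/2*(-1/31196) = 64615/62392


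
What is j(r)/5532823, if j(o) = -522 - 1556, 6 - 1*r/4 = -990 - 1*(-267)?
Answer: -2078/5532823 ≈ -0.00037558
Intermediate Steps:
r = 2916 (r = 24 - 4*(-990 - 1*(-267)) = 24 - 4*(-990 + 267) = 24 - 4*(-723) = 24 + 2892 = 2916)
j(o) = -2078
j(r)/5532823 = -2078/5532823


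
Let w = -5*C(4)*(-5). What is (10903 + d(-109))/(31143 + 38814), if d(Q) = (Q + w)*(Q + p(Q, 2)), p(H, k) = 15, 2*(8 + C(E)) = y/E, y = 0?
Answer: 39949/69957 ≈ 0.57105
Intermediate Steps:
C(E) = -8 (C(E) = -8 + (0/E)/2 = -8 + (1/2)*0 = -8 + 0 = -8)
w = -200 (w = -5*(-8)*(-5) = 40*(-5) = -200)
d(Q) = (-200 + Q)*(15 + Q) (d(Q) = (Q - 200)*(Q + 15) = (-200 + Q)*(15 + Q))
(10903 + d(-109))/(31143 + 38814) = (10903 + (-3000 + (-109)**2 - 185*(-109)))/(31143 + 38814) = (10903 + (-3000 + 11881 + 20165))/69957 = (10903 + 29046)*(1/69957) = 39949*(1/69957) = 39949/69957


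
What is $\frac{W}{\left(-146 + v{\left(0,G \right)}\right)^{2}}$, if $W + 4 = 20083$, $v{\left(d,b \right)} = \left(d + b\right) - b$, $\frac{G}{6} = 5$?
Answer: $\frac{20079}{21316} \approx 0.94197$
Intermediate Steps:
$G = 30$ ($G = 6 \cdot 5 = 30$)
$v{\left(d,b \right)} = d$ ($v{\left(d,b \right)} = \left(b + d\right) - b = d$)
$W = 20079$ ($W = -4 + 20083 = 20079$)
$\frac{W}{\left(-146 + v{\left(0,G \right)}\right)^{2}} = \frac{20079}{\left(-146 + 0\right)^{2}} = \frac{20079}{\left(-146\right)^{2}} = \frac{20079}{21316}$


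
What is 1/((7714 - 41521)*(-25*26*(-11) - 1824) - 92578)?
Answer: -1/180148660 ≈ -5.5510e-9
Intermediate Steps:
1/((7714 - 41521)*(-25*26*(-11) - 1824) - 92578) = 1/(-33807*(-650*(-11) - 1824) - 92578) = 1/(-33807*(7150 - 1824) - 92578) = 1/(-33807*5326 - 92578) = 1/(-180056082 - 92578) = 1/(-180148660) = -1/180148660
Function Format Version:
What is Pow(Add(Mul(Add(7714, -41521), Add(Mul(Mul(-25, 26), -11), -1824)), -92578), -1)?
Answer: Rational(-1, 180148660) ≈ -5.5510e-9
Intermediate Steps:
Pow(Add(Mul(Add(7714, -41521), Add(Mul(Mul(-25, 26), -11), -1824)), -92578), -1) = Pow(Add(Mul(-33807, Add(Mul(-650, -11), -1824)), -92578), -1) = Pow(Add(Mul(-33807, Add(7150, -1824)), -92578), -1) = Pow(Add(Mul(-33807, 5326), -92578), -1) = Pow(Add(-180056082, -92578), -1) = Pow(-180148660, -1) = Rational(-1, 180148660)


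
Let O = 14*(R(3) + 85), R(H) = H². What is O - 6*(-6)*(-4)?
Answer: 1172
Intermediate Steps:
O = 1316 (O = 14*(3² + 85) = 14*(9 + 85) = 14*94 = 1316)
O - 6*(-6)*(-4) = 1316 - 6*(-6)*(-4) = 1316 - (-36)*(-4) = 1316 - 1*144 = 1316 - 144 = 1172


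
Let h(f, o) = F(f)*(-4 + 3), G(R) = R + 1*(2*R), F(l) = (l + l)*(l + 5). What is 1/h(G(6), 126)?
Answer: -1/828 ≈ -0.0012077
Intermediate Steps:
F(l) = 2*l*(5 + l) (F(l) = (2*l)*(5 + l) = 2*l*(5 + l))
G(R) = 3*R (G(R) = R + 2*R = 3*R)
h(f, o) = -2*f*(5 + f) (h(f, o) = (2*f*(5 + f))*(-4 + 3) = (2*f*(5 + f))*(-1) = -2*f*(5 + f))
1/h(G(6), 126) = 1/(-2*3*6*(5 + 3*6)) = 1/(-2*18*(5 + 18)) = 1/(-2*18*23) = 1/(-828) = -1/828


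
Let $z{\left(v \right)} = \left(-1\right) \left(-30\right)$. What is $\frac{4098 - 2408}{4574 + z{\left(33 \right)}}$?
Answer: $\frac{845}{2302} \approx 0.36707$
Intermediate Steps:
$z{\left(v \right)} = 30$
$\frac{4098 - 2408}{4574 + z{\left(33 \right)}} = \frac{4098 - 2408}{4574 + 30} = \frac{1690}{4604} = 1690 \cdot \frac{1}{4604} = \frac{845}{2302}$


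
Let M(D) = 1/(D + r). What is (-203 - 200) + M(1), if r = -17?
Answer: -6449/16 ≈ -403.06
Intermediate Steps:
M(D) = 1/(-17 + D) (M(D) = 1/(D - 17) = 1/(-17 + D))
(-203 - 200) + M(1) = (-203 - 200) + 1/(-17 + 1) = -403 + 1/(-16) = -403 - 1/16 = -6449/16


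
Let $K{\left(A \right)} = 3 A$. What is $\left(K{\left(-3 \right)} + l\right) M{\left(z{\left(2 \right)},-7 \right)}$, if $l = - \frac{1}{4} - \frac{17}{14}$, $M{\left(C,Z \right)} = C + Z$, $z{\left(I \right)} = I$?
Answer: $\frac{1465}{28} \approx 52.321$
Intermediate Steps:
$l = - \frac{41}{28}$ ($l = \left(-1\right) \frac{1}{4} - \frac{17}{14} = - \frac{1}{4} - \frac{17}{14} = - \frac{41}{28} \approx -1.4643$)
$\left(K{\left(-3 \right)} + l\right) M{\left(z{\left(2 \right)},-7 \right)} = \left(3 \left(-3\right) - \frac{41}{28}\right) \left(2 - 7\right) = \left(-9 - \frac{41}{28}\right) \left(-5\right) = \left(- \frac{293}{28}\right) \left(-5\right) = \frac{1465}{28}$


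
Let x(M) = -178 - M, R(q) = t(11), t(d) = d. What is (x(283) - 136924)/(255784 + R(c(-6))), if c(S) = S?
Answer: -9159/17053 ≈ -0.53709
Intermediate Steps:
R(q) = 11
(x(283) - 136924)/(255784 + R(c(-6))) = ((-178 - 1*283) - 136924)/(255784 + 11) = ((-178 - 283) - 136924)/255795 = (-461 - 136924)*(1/255795) = -137385*1/255795 = -9159/17053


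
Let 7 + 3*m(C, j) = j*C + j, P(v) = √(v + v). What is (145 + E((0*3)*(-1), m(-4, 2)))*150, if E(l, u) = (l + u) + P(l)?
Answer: 21100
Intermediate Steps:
P(v) = √2*√v (P(v) = √(2*v) = √2*√v)
m(C, j) = -7/3 + j/3 + C*j/3 (m(C, j) = -7/3 + (j*C + j)/3 = -7/3 + (C*j + j)/3 = -7/3 + (j + C*j)/3 = -7/3 + (j/3 + C*j/3) = -7/3 + j/3 + C*j/3)
E(l, u) = l + u + √2*√l (E(l, u) = (l + u) + √2*√l = l + u + √2*√l)
(145 + E((0*3)*(-1), m(-4, 2)))*150 = (145 + ((0*3)*(-1) + (-7/3 + (⅓)*2 + (⅓)*(-4)*2) + √2*√((0*3)*(-1))))*150 = (145 + (0*(-1) + (-7/3 + ⅔ - 8/3) + √2*√(0*(-1))))*150 = (145 + (0 - 13/3 + √2*√0))*150 = (145 + (0 - 13/3 + √2*0))*150 = (145 + (0 - 13/3 + 0))*150 = (145 - 13/3)*150 = (422/3)*150 = 21100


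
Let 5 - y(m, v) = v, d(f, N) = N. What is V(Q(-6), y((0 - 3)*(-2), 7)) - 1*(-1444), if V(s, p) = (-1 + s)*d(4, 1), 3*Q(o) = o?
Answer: 1441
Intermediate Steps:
Q(o) = o/3
y(m, v) = 5 - v
V(s, p) = -1 + s (V(s, p) = (-1 + s)*1 = -1 + s)
V(Q(-6), y((0 - 3)*(-2), 7)) - 1*(-1444) = (-1 + (1/3)*(-6)) - 1*(-1444) = (-1 - 2) + 1444 = -3 + 1444 = 1441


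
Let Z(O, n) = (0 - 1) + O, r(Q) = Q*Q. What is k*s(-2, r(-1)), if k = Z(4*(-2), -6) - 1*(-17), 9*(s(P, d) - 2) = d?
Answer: 152/9 ≈ 16.889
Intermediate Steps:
r(Q) = Q²
s(P, d) = 2 + d/9
Z(O, n) = -1 + O
k = 8 (k = (-1 + 4*(-2)) - 1*(-17) = (-1 - 8) + 17 = -9 + 17 = 8)
k*s(-2, r(-1)) = 8*(2 + (⅑)*(-1)²) = 8*(2 + (⅑)*1) = 8*(2 + ⅑) = 8*(19/9) = 152/9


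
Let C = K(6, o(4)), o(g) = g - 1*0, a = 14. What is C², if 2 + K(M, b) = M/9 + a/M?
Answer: 1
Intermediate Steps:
o(g) = g (o(g) = g + 0 = g)
K(M, b) = -2 + 14/M + M/9 (K(M, b) = -2 + (M/9 + 14/M) = -2 + (14/M + M/9) = -2 + 14/M + M/9)
C = 1 (C = -2 + 14/6 + (⅑)*6 = -2 + 14*(⅙) + ⅔ = -2 + 7/3 + ⅔ = 1)
C² = 1² = 1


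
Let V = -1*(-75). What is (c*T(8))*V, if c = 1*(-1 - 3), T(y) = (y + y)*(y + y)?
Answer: -76800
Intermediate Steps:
T(y) = 4*y² (T(y) = (2*y)*(2*y) = 4*y²)
c = -4 (c = 1*(-4) = -4)
V = 75
(c*T(8))*V = -16*8²*75 = -16*64*75 = -4*256*75 = -1024*75 = -76800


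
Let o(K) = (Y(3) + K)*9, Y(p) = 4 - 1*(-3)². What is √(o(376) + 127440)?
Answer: 3*√14531 ≈ 361.63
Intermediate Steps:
Y(p) = -5 (Y(p) = 4 - 1*9 = 4 - 9 = -5)
o(K) = -45 + 9*K (o(K) = (-5 + K)*9 = -45 + 9*K)
√(o(376) + 127440) = √((-45 + 9*376) + 127440) = √((-45 + 3384) + 127440) = √(3339 + 127440) = √130779 = 3*√14531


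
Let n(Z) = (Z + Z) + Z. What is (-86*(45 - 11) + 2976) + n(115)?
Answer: 397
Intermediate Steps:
n(Z) = 3*Z (n(Z) = 2*Z + Z = 3*Z)
(-86*(45 - 11) + 2976) + n(115) = (-86*(45 - 11) + 2976) + 3*115 = (-86*34 + 2976) + 345 = (-2924 + 2976) + 345 = 52 + 345 = 397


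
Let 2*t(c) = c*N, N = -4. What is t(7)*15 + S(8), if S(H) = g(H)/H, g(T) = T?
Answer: -209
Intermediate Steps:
t(c) = -2*c (t(c) = (c*(-4))/2 = (-4*c)/2 = -2*c)
S(H) = 1 (S(H) = H/H = 1)
t(7)*15 + S(8) = -2*7*15 + 1 = -14*15 + 1 = -210 + 1 = -209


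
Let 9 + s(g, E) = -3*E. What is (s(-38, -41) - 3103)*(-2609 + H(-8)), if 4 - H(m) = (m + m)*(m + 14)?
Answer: 7499401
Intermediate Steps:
s(g, E) = -9 - 3*E
H(m) = 4 - 2*m*(14 + m) (H(m) = 4 - (m + m)*(m + 14) = 4 - 2*m*(14 + m))
(s(-38, -41) - 3103)*(-2609 + H(-8)) = ((-9 - 3*(-41)) - 3103)*(-2609 + (4 - 28*(-8) - 2*(-8)²)) = ((-9 + 123) - 3103)*(-2609 + (4 + 224 - 2*64)) = (114 - 3103)*(-2609 + (4 + 224 - 128)) = -2989*(-2609 + 100) = -2989*(-2509) = 7499401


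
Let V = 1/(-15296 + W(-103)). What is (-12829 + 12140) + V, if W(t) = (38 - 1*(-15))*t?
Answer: -14300196/20755 ≈ -689.00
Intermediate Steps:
W(t) = 53*t (W(t) = (38 + 15)*t = 53*t)
V = -1/20755 (V = 1/(-15296 + 53*(-103)) = 1/(-15296 - 5459) = 1/(-20755) = -1/20755 ≈ -4.8181e-5)
(-12829 + 12140) + V = (-12829 + 12140) - 1/20755 = -689 - 1/20755 = -14300196/20755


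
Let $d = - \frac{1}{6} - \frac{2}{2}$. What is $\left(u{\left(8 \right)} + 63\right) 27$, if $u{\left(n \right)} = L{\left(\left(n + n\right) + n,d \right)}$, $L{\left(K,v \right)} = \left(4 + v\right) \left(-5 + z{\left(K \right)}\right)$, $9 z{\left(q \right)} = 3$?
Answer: $1344$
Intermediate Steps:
$z{\left(q \right)} = \frac{1}{3}$ ($z{\left(q \right)} = \frac{1}{9} \cdot 3 = \frac{1}{3}$)
$d = - \frac{7}{6}$ ($d = \left(-1\right) \frac{1}{6} - 1 = - \frac{1}{6} - 1 = - \frac{7}{6} \approx -1.1667$)
$L{\left(K,v \right)} = - \frac{56}{3} - \frac{14 v}{3}$ ($L{\left(K,v \right)} = \left(4 + v\right) \left(-5 + \frac{1}{3}\right) = \left(4 + v\right) \left(- \frac{14}{3}\right) = - \frac{56}{3} - \frac{14 v}{3}$)
$u{\left(n \right)} = - \frac{119}{9}$ ($u{\left(n \right)} = - \frac{56}{3} - - \frac{49}{9} = - \frac{56}{3} + \frac{49}{9} = - \frac{119}{9}$)
$\left(u{\left(8 \right)} + 63\right) 27 = \left(- \frac{119}{9} + 63\right) 27 = \frac{448}{9} \cdot 27 = 1344$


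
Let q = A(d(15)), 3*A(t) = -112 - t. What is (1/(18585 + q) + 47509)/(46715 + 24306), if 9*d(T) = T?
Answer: 7930392325/11855109404 ≈ 0.66894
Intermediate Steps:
d(T) = T/9
A(t) = -112/3 - t/3 (A(t) = (-112 - t)/3 = -112/3 - t/3)
q = -341/9 (q = -112/3 - 15/27 = -112/3 - ⅓*5/3 = -112/3 - 5/9 = -341/9 ≈ -37.889)
(1/(18585 + q) + 47509)/(46715 + 24306) = (1/(18585 - 341/9) + 47509)/(46715 + 24306) = (1/(166924/9) + 47509)/71021 = (9/166924 + 47509)*(1/71021) = (7930392325/166924)*(1/71021) = 7930392325/11855109404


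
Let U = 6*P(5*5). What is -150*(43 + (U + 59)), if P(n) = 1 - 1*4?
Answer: -12600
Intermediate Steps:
P(n) = -3 (P(n) = 1 - 4 = -3)
U = -18 (U = 6*(-3) = -18)
-150*(43 + (U + 59)) = -150*(43 + (-18 + 59)) = -150*(43 + 41) = -150*84 = -12600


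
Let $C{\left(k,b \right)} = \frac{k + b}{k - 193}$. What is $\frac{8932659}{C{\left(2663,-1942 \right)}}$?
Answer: $\frac{22063667730}{721} \approx 3.0601 \cdot 10^{7}$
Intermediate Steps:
$C{\left(k,b \right)} = \frac{b + k}{-193 + k}$
$\frac{8932659}{C{\left(2663,-1942 \right)}} = \frac{8932659}{\frac{1}{-193 + 2663} \left(-1942 + 2663\right)} = \frac{8932659}{\frac{1}{2470} \cdot 721} = \frac{8932659}{\frac{721}{2470}} = 8932659 \cdot \frac{2470}{721} = \frac{22063667730}{721}$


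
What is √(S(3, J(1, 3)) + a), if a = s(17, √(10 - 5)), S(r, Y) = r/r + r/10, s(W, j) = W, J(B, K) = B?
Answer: √1830/10 ≈ 4.2778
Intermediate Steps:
S(r, Y) = 1 + r/10 (S(r, Y) = 1 + r*(⅒) = 1 + r/10)
a = 17
√(S(3, J(1, 3)) + a) = √((1 + (⅒)*3) + 17) = √((1 + 3/10) + 17) = √(13/10 + 17) = √(183/10) = √1830/10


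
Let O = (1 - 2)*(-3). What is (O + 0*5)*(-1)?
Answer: -3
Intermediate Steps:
O = 3 (O = -1*(-3) = 3)
(O + 0*5)*(-1) = (3 + 0*5)*(-1) = (3 + 0)*(-1) = 3*(-1) = -3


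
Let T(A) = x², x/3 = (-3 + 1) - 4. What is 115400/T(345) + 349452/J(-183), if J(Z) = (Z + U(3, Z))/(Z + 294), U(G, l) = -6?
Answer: -116165566/567 ≈ -2.0488e+5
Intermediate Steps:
J(Z) = (-6 + Z)/(294 + Z) (J(Z) = (Z - 6)/(Z + 294) = (-6 + Z)/(294 + Z))
x = -18 (x = 3*((-3 + 1) - 4) = 3*(-2 - 4) = 3*(-6) = -18)
T(A) = 324 (T(A) = (-18)² = 324)
115400/T(345) + 349452/J(-183) = 115400/324 + 349452/(((-6 - 183)/(294 - 183))) = 115400*(1/324) + 349452/((-189/111)) = 28850/81 + 349452/(((1/111)*(-189))) = 28850/81 + 349452/(-63/37) = 28850/81 + 349452*(-37/63) = 28850/81 - 1436636/7 = -116165566/567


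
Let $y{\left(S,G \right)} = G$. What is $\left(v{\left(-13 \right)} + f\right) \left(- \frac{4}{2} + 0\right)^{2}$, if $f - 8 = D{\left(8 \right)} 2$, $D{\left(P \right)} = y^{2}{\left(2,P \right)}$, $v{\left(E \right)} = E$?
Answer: $492$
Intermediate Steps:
$D{\left(P \right)} = P^{2}$
$f = 136$ ($f = 8 + 8^{2} \cdot 2 = 8 + 64 \cdot 2 = 8 + 128 = 136$)
$\left(v{\left(-13 \right)} + f\right) \left(- \frac{4}{2} + 0\right)^{2} = \left(-13 + 136\right) \left(- \frac{4}{2} + 0\right)^{2} = 123 \left(\left(-4\right) \frac{1}{2} + 0\right)^{2} = 123 \left(-2 + 0\right)^{2} = 123 \left(-2\right)^{2} = 123 \cdot 4 = 492$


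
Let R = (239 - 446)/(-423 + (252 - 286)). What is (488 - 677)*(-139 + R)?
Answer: 11966724/457 ≈ 26185.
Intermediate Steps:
R = 207/457 (R = -207/(-423 - 34) = -207/(-457) = -207*(-1/457) = 207/457 ≈ 0.45295)
(488 - 677)*(-139 + R) = (488 - 677)*(-139 + 207/457) = -189*(-63316/457) = 11966724/457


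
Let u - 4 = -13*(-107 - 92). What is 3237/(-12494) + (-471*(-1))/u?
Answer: -2502393/32371954 ≈ -0.077301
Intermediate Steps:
u = 2591 (u = 4 - 13*(-107 - 92) = 4 - 13*(-199) = 4 + 2587 = 2591)
3237/(-12494) + (-471*(-1))/u = 3237/(-12494) - 471*(-1)/2591 = 3237*(-1/12494) + 471*(1/2591) = -3237/12494 + 471/2591 = -2502393/32371954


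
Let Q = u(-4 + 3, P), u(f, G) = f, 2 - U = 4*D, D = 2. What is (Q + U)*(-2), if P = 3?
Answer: 14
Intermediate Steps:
U = -6 (U = 2 - 4*2 = 2 - 1*8 = 2 - 8 = -6)
Q = -1 (Q = -4 + 3 = -1)
(Q + U)*(-2) = (-1 - 6)*(-2) = -7*(-2) = 14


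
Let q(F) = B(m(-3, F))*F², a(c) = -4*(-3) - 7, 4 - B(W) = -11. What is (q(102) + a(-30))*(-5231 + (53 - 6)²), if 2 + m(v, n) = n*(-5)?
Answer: -471628430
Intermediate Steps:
m(v, n) = -2 - 5*n (m(v, n) = -2 + n*(-5) = -2 - 5*n)
B(W) = 15 (B(W) = 4 - 1*(-11) = 4 + 11 = 15)
a(c) = 5 (a(c) = 12 - 7 = 5)
q(F) = 15*F²
(q(102) + a(-30))*(-5231 + (53 - 6)²) = (15*102² + 5)*(-5231 + (53 - 6)²) = (15*10404 + 5)*(-5231 + 47²) = (156060 + 5)*(-5231 + 2209) = 156065*(-3022) = -471628430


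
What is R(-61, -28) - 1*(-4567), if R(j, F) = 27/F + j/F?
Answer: 63955/14 ≈ 4568.2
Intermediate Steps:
R(-61, -28) - 1*(-4567) = (27 - 61)/(-28) - 1*(-4567) = -1/28*(-34) + 4567 = 17/14 + 4567 = 63955/14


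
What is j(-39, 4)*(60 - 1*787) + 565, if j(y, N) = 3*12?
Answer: -25607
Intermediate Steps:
j(y, N) = 36
j(-39, 4)*(60 - 1*787) + 565 = 36*(60 - 1*787) + 565 = 36*(60 - 787) + 565 = 36*(-727) + 565 = -26172 + 565 = -25607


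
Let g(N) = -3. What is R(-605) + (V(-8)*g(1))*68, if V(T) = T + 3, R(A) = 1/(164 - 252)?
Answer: 89759/88 ≈ 1020.0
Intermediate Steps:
R(A) = -1/88 (R(A) = 1/(-88) = -1/88)
V(T) = 3 + T
R(-605) + (V(-8)*g(1))*68 = -1/88 + ((3 - 8)*(-3))*68 = -1/88 - 5*(-3)*68 = -1/88 + 15*68 = -1/88 + 1020 = 89759/88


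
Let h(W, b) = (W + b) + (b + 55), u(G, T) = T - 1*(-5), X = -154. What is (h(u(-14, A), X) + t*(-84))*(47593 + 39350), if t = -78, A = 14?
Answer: 549305874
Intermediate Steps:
u(G, T) = 5 + T (u(G, T) = T + 5 = 5 + T)
h(W, b) = 55 + W + 2*b (h(W, b) = (W + b) + (55 + b) = 55 + W + 2*b)
(h(u(-14, A), X) + t*(-84))*(47593 + 39350) = ((55 + (5 + 14) + 2*(-154)) - 78*(-84))*(47593 + 39350) = ((55 + 19 - 308) + 6552)*86943 = (-234 + 6552)*86943 = 6318*86943 = 549305874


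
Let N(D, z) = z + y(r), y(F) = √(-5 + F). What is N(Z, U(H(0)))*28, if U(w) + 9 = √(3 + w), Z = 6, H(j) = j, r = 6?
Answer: -224 + 28*√3 ≈ -175.50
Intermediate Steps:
U(w) = -9 + √(3 + w)
N(D, z) = 1 + z (N(D, z) = z + √(-5 + 6) = z + √1 = z + 1 = 1 + z)
N(Z, U(H(0)))*28 = (1 + (-9 + √(3 + 0)))*28 = (1 + (-9 + √3))*28 = (-8 + √3)*28 = -224 + 28*√3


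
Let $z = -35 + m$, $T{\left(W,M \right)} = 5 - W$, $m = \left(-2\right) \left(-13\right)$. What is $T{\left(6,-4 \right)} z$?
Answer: $9$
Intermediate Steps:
$m = 26$
$z = -9$ ($z = -35 + 26 = -9$)
$T{\left(6,-4 \right)} z = \left(5 - 6\right) \left(-9\right) = \left(-1\right) \left(-9\right) = 9$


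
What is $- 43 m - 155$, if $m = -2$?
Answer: $-69$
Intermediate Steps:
$- 43 m - 155 = \left(-43\right) \left(-2\right) - 155 = 86 - 155 = -69$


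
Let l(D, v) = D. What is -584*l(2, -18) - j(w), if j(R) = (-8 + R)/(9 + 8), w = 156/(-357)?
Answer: -2361860/2023 ≈ -1167.5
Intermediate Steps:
w = -52/119 (w = 156*(-1/357) = -52/119 ≈ -0.43697)
j(R) = -8/17 + R/17 (j(R) = (-8 + R)/17 = -8/17 + R/17)
-584*l(2, -18) - j(w) = -584*2 - (-8/17 + (1/17)*(-52/119)) = -1168 - (-8/17 - 52/2023) = -1168 - 1*(-1004/2023) = -1168 + 1004/2023 = -2361860/2023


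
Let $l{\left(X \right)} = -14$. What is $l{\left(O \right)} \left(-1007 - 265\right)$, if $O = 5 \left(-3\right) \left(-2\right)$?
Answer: $17808$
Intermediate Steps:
$O = 30$ ($O = \left(-15\right) \left(-2\right) = 30$)
$l{\left(O \right)} \left(-1007 - 265\right) = - 14 \left(-1007 - 265\right) = \left(-14\right) \left(-1272\right) = 17808$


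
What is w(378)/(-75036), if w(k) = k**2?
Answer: -11907/6253 ≈ -1.9042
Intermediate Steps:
w(378)/(-75036) = 378**2/(-75036) = 142884*(-1/75036) = -11907/6253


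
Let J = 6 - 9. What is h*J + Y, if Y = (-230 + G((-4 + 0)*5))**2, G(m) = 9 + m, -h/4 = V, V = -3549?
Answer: 15493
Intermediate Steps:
h = 14196 (h = -4*(-3549) = 14196)
Y = 58081 (Y = (-230 + (9 + (-4 + 0)*5))**2 = (-230 + (9 - 4*5))**2 = (-230 + (9 - 20))**2 = (-230 - 11)**2 = (-241)**2 = 58081)
J = -3
h*J + Y = 14196*(-3) + 58081 = -42588 + 58081 = 15493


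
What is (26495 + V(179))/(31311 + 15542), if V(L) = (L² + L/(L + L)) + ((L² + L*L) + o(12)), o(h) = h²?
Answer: 245525/93706 ≈ 2.6202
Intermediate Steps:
V(L) = 289/2 + 3*L² (V(L) = (L² + L/(L + L)) + ((L² + L*L) + 12²) = (L² + L/((2*L))) + ((L² + L²) + 144) = (L² + (1/(2*L))*L) + (2*L² + 144) = (L² + ½) + (144 + 2*L²) = (½ + L²) + (144 + 2*L²) = 289/2 + 3*L²)
(26495 + V(179))/(31311 + 15542) = (26495 + (289/2 + 3*179²))/(31311 + 15542) = (26495 + (289/2 + 3*32041))/46853 = (26495 + (289/2 + 96123))*(1/46853) = (26495 + 192535/2)*(1/46853) = (245525/2)*(1/46853) = 245525/93706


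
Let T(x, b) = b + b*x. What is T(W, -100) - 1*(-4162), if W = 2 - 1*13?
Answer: 5162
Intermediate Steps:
W = -11 (W = 2 - 13 = -11)
T(W, -100) - 1*(-4162) = -100*(1 - 11) - 1*(-4162) = -100*(-10) + 4162 = 1000 + 4162 = 5162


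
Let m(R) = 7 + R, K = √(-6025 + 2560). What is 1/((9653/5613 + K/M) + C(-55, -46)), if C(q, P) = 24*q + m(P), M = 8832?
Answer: -370625437150052352/503042583147721906921 - 92752983936*I*√385/503042583147721906921 ≈ -0.00073677 - 3.6179e-9*I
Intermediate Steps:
K = 3*I*√385 (K = √(-3465) = 3*I*√385 ≈ 58.864*I)
C(q, P) = 7 + P + 24*q (C(q, P) = 24*q + (7 + P) = 7 + P + 24*q)
1/((9653/5613 + K/M) + C(-55, -46)) = 1/((9653/5613 + (3*I*√385)/8832) + (7 - 46 + 24*(-55))) = 1/((9653*(1/5613) + (3*I*√385)*(1/8832)) + (7 - 46 - 1320)) = 1/((9653/5613 + I*√385/2944) - 1359) = 1/(-7618414/5613 + I*√385/2944)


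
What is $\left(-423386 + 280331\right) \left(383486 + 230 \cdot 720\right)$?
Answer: $-78549497730$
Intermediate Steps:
$\left(-423386 + 280331\right) \left(383486 + 230 \cdot 720\right) = - 143055 \left(383486 + 165600\right) = \left(-143055\right) 549086 = -78549497730$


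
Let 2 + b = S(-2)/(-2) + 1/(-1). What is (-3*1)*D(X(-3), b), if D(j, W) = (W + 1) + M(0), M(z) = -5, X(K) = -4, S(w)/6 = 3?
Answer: 48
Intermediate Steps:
S(w) = 18 (S(w) = 6*3 = 18)
b = -12 (b = -2 + (18/(-2) + 1/(-1)) = -2 + (18*(-½) + 1*(-1)) = -2 + (-9 - 1) = -2 - 10 = -12)
D(j, W) = -4 + W (D(j, W) = (W + 1) - 5 = (1 + W) - 5 = -4 + W)
(-3*1)*D(X(-3), b) = (-3*1)*(-4 - 12) = -3*(-16) = 48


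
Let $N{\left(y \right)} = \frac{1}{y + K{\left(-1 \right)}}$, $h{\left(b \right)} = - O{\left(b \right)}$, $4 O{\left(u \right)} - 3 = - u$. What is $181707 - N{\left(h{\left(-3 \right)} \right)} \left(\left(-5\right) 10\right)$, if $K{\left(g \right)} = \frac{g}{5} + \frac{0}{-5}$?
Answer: $\frac{3088519}{17} \approx 1.8168 \cdot 10^{5}$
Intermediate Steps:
$O{\left(u \right)} = \frac{3}{4} - \frac{u}{4}$ ($O{\left(u \right)} = \frac{3}{4} + \frac{\left(-1\right) u}{4} = \frac{3}{4} - \frac{u}{4}$)
$h{\left(b \right)} = - \frac{3}{4} + \frac{b}{4}$ ($h{\left(b \right)} = - (\frac{3}{4} - \frac{b}{4}) = - \frac{3}{4} + \frac{b}{4}$)
$K{\left(g \right)} = \frac{g}{5}$ ($K{\left(g \right)} = g \frac{1}{5} + 0 \left(- \frac{1}{5}\right) = \frac{g}{5} + 0 = \frac{g}{5}$)
$N{\left(y \right)} = \frac{1}{- \frac{1}{5} + y}$ ($N{\left(y \right)} = \frac{1}{y + \frac{1}{5} \left(-1\right)} = \frac{1}{y - \frac{1}{5}} = \frac{1}{- \frac{1}{5} + y}$)
$181707 - N{\left(h{\left(-3 \right)} \right)} \left(\left(-5\right) 10\right) = 181707 - \frac{5}{-1 + 5 \left(- \frac{3}{4} + \frac{1}{4} \left(-3\right)\right)} \left(\left(-5\right) 10\right) = 181707 - \frac{5}{-1 + 5 \left(- \frac{3}{4} - \frac{3}{4}\right)} \left(-50\right) = 181707 - \frac{5}{-1 + 5 \left(- \frac{3}{2}\right)} \left(-50\right) = 181707 - \frac{5}{-1 - \frac{15}{2}} \left(-50\right) = 181707 - \frac{5}{- \frac{17}{2}} \left(-50\right) = 181707 - 5 \left(- \frac{2}{17}\right) \left(-50\right) = 181707 - \left(- \frac{10}{17}\right) \left(-50\right) = 181707 - \frac{500}{17} = \frac{3088519}{17}$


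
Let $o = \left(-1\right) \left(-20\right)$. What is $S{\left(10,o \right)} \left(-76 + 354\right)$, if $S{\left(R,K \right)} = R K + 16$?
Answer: $60048$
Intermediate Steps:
$o = 20$
$S{\left(R,K \right)} = 16 + K R$ ($S{\left(R,K \right)} = K R + 16 = 16 + K R$)
$S{\left(10,o \right)} \left(-76 + 354\right) = \left(16 + 20 \cdot 10\right) \left(-76 + 354\right) = \left(16 + 200\right) 278 = 216 \cdot 278 = 60048$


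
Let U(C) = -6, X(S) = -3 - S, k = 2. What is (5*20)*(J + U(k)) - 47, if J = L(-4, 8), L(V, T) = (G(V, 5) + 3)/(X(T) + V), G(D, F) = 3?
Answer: -687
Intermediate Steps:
L(V, T) = 6/(-3 + V - T) (L(V, T) = (3 + 3)/((-3 - T) + V) = 6/(-3 + V - T))
J = -2/5 (J = -6/(3 + 8 - 1*(-4)) = -6/(3 + 8 + 4) = -6/15 = -6*1/15 = -2/5 ≈ -0.40000)
(5*20)*(J + U(k)) - 47 = (5*20)*(-2/5 - 6) - 47 = 100*(-32/5) - 47 = -640 - 47 = -687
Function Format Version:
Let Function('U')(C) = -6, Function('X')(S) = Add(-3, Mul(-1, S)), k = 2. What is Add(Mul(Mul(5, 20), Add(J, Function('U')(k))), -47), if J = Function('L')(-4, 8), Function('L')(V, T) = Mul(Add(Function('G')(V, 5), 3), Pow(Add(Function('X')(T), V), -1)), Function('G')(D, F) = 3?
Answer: -687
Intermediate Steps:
Function('L')(V, T) = Mul(6, Pow(Add(-3, V, Mul(-1, T)), -1)) (Function('L')(V, T) = Mul(Add(3, 3), Pow(Add(Add(-3, Mul(-1, T)), V), -1)) = Mul(6, Pow(Add(-3, V, Mul(-1, T)), -1)))
J = Rational(-2, 5) (J = Mul(-6, Pow(Add(3, 8, Mul(-1, -4)), -1)) = Mul(-6, Pow(Add(3, 8, 4), -1)) = Mul(-6, Pow(15, -1)) = Mul(-6, Rational(1, 15)) = Rational(-2, 5) ≈ -0.40000)
Add(Mul(Mul(5, 20), Add(J, Function('U')(k))), -47) = Add(Mul(Mul(5, 20), Add(Rational(-2, 5), -6)), -47) = Add(Mul(100, Rational(-32, 5)), -47) = Add(-640, -47) = -687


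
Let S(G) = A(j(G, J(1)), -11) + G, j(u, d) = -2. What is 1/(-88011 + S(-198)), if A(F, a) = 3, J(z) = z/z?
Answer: -1/88206 ≈ -1.1337e-5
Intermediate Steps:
J(z) = 1
S(G) = 3 + G
1/(-88011 + S(-198)) = 1/(-88011 + (3 - 198)) = 1/(-88011 - 195) = 1/(-88206) = -1/88206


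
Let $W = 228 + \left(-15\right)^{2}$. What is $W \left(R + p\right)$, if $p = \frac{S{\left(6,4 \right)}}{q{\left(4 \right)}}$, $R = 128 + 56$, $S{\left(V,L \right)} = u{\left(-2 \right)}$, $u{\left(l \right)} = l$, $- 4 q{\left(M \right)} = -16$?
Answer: $\frac{166251}{2} \approx 83126.0$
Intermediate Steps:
$q{\left(M \right)} = 4$ ($q{\left(M \right)} = \left(- \frac{1}{4}\right) \left(-16\right) = 4$)
$S{\left(V,L \right)} = -2$
$W = 453$ ($W = 228 + 225 = 453$)
$R = 184$
$p = - \frac{1}{2}$ ($p = - \frac{2}{4} = \left(-2\right) \frac{1}{4} = - \frac{1}{2} \approx -0.5$)
$W \left(R + p\right) = 453 \left(184 - \frac{1}{2}\right) = 453 \cdot \frac{367}{2} = \frac{166251}{2}$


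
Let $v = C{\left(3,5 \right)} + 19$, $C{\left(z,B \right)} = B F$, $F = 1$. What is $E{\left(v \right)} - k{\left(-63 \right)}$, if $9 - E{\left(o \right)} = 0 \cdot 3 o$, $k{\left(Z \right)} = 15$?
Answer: $-6$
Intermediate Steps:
$C{\left(z,B \right)} = B$ ($C{\left(z,B \right)} = B 1 = B$)
$v = 24$ ($v = 5 + 19 = 24$)
$E{\left(o \right)} = 9$ ($E{\left(o \right)} = 9 - 0 \cdot 3 o = 9 - 0 o = 9 - 0 = 9 + 0 = 9$)
$E{\left(v \right)} - k{\left(-63 \right)} = 9 - 15 = -6$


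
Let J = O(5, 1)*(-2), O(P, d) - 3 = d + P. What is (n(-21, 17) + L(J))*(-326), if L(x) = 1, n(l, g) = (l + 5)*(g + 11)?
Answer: 145722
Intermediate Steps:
O(P, d) = 3 + P + d (O(P, d) = 3 + (d + P) = 3 + (P + d) = 3 + P + d)
J = -18 (J = (3 + 5 + 1)*(-2) = 9*(-2) = -18)
n(l, g) = (5 + l)*(11 + g)
(n(-21, 17) + L(J))*(-326) = ((55 + 5*17 + 11*(-21) + 17*(-21)) + 1)*(-326) = ((55 + 85 - 231 - 357) + 1)*(-326) = (-448 + 1)*(-326) = -447*(-326) = 145722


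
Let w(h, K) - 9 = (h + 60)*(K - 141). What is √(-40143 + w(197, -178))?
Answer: I*√122117 ≈ 349.45*I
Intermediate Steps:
w(h, K) = 9 + (-141 + K)*(60 + h) (w(h, K) = 9 + (h + 60)*(K - 141) = 9 + (60 + h)*(-141 + K) = 9 + (-141 + K)*(60 + h))
√(-40143 + w(197, -178)) = √(-40143 + (-8451 - 141*197 + 60*(-178) - 178*197)) = √(-40143 + (-8451 - 27777 - 10680 - 35066)) = √(-40143 - 81974) = √(-122117) = I*√122117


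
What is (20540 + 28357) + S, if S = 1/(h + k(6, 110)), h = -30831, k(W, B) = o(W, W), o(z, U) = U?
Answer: 1507250024/30825 ≈ 48897.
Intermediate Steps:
k(W, B) = W
S = -1/30825 (S = 1/(-30831 + 6) = 1/(-30825) = -1/30825 ≈ -3.2441e-5)
(20540 + 28357) + S = (20540 + 28357) - 1/30825 = 48897 - 1/30825 = 1507250024/30825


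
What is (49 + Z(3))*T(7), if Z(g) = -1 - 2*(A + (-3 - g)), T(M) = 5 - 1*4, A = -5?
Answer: 70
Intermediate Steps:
T(M) = 1 (T(M) = 5 - 4 = 1)
Z(g) = 15 + 2*g (Z(g) = -1 - 2*(-5 + (-3 - g)) = -1 - 2*(-8 - g) = -1 - (-16 - 2*g) = -1 + (16 + 2*g) = 15 + 2*g)
(49 + Z(3))*T(7) = (49 + (15 + 2*3))*1 = (49 + (15 + 6))*1 = (49 + 21)*1 = 70*1 = 70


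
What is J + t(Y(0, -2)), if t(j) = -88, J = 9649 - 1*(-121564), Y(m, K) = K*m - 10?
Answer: 131125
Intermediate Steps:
Y(m, K) = -10 + K*m
J = 131213 (J = 9649 + 121564 = 131213)
J + t(Y(0, -2)) = 131213 - 88 = 131125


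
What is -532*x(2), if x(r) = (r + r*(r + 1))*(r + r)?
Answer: -17024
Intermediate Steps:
x(r) = 2*r*(r + r*(1 + r)) (x(r) = (r + r*(1 + r))*(2*r) = 2*r*(r + r*(1 + r)))
-532*x(2) = -1064*2²*(2 + 2) = -1064*4*4 = -532*32 = -17024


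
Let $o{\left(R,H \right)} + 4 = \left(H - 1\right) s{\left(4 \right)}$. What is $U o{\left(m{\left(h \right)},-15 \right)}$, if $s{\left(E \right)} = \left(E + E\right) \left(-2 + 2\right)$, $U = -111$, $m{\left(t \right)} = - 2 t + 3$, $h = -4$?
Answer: $444$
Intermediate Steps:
$m{\left(t \right)} = 3 - 2 t$
$s{\left(E \right)} = 0$ ($s{\left(E \right)} = 2 E 0 = 0$)
$o{\left(R,H \right)} = -4$ ($o{\left(R,H \right)} = -4 + \left(H - 1\right) 0 = -4 + \left(-1 + H\right) 0 = -4 + 0 = -4$)
$U o{\left(m{\left(h \right)},-15 \right)} = \left(-111\right) \left(-4\right) = 444$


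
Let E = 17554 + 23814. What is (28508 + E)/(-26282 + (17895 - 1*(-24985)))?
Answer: 34938/8299 ≈ 4.2099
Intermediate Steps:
E = 41368
(28508 + E)/(-26282 + (17895 - 1*(-24985))) = (28508 + 41368)/(-26282 + (17895 - 1*(-24985))) = 69876/(-26282 + (17895 + 24985)) = 69876/(-26282 + 42880) = 69876/16598 = 69876*(1/16598) = 34938/8299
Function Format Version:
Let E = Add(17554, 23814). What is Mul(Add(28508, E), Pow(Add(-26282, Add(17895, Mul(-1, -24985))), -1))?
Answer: Rational(34938, 8299) ≈ 4.2099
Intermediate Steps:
E = 41368
Mul(Add(28508, E), Pow(Add(-26282, Add(17895, Mul(-1, -24985))), -1)) = Mul(Add(28508, 41368), Pow(Add(-26282, Add(17895, Mul(-1, -24985))), -1)) = Mul(69876, Pow(Add(-26282, Add(17895, 24985)), -1)) = Mul(69876, Pow(Add(-26282, 42880), -1)) = Mul(69876, Pow(16598, -1)) = Mul(69876, Rational(1, 16598)) = Rational(34938, 8299)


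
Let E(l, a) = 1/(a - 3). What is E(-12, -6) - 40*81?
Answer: -29161/9 ≈ -3240.1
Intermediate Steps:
E(l, a) = 1/(-3 + a)
E(-12, -6) - 40*81 = 1/(-3 - 6) - 40*81 = 1/(-9) - 3240 = -1/9 - 3240 = -29161/9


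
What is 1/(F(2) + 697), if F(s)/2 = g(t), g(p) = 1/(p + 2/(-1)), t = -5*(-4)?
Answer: 9/6274 ≈ 0.0014345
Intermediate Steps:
t = 20
g(p) = 1/(-2 + p) (g(p) = 1/(p + 2*(-1)) = 1/(p - 2) = 1/(-2 + p))
F(s) = 1/9 (F(s) = 2/(-2 + 20) = 2/18 = 2*(1/18) = 1/9)
1/(F(2) + 697) = 1/(1/9 + 697) = 1/(6274/9) = 9/6274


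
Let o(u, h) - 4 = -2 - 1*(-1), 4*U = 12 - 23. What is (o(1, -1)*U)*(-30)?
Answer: 495/2 ≈ 247.50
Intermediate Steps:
U = -11/4 (U = (12 - 23)/4 = (1/4)*(-11) = -11/4 ≈ -2.7500)
o(u, h) = 3 (o(u, h) = 4 + (-2 - 1*(-1)) = 4 + (-2 + 1) = 4 - 1 = 3)
(o(1, -1)*U)*(-30) = (3*(-11/4))*(-30) = -33/4*(-30) = 495/2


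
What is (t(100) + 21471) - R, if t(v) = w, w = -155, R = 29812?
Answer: -8496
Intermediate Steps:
t(v) = -155
(t(100) + 21471) - R = (-155 + 21471) - 1*29812 = 21316 - 29812 = -8496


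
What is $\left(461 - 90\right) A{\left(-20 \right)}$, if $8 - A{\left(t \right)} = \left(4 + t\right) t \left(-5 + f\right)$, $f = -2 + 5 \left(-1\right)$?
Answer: $1427608$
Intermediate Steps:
$f = -7$ ($f = -2 - 5 = -7$)
$A{\left(t \right)} = 8 + 12 t \left(4 + t\right)$ ($A{\left(t \right)} = 8 - \left(4 + t\right) t \left(-5 - 7\right) = 8 - \left(4 + t\right) t \left(-12\right) = 8 - \left(4 + t\right) \left(- 12 t\right) = 8 - - 12 t \left(4 + t\right) = 8 + 12 t \left(4 + t\right)$)
$\left(461 - 90\right) A{\left(-20 \right)} = \left(461 - 90\right) \left(8 + 12 \left(-20\right)^{2} + 48 \left(-20\right)\right) = 371 \left(8 + 12 \cdot 400 - 960\right) = 371 \left(8 + 4800 - 960\right) = 371 \cdot 3848 = 1427608$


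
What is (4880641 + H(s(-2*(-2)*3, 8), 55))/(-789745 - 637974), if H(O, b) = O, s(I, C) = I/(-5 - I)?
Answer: -82970885/24271223 ≈ -3.4185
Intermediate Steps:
(4880641 + H(s(-2*(-2)*3, 8), 55))/(-789745 - 637974) = (4880641 - -2*(-2)*3/(5 - 2*(-2)*3))/(-789745 - 637974) = (4880641 - 4*3/(5 + 4*3))/(-1427719) = (4880641 - 1*12/(5 + 12))*(-1/1427719) = (4880641 - 1*12/17)*(-1/1427719) = (4880641 - 1*12*1/17)*(-1/1427719) = (4880641 - 12/17)*(-1/1427719) = (82970885/17)*(-1/1427719) = -82970885/24271223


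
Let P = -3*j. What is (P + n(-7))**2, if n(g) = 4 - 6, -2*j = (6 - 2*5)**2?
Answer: 484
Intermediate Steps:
j = -8 (j = -(6 - 2*5)**2/2 = -(6 - 10)**2/2 = -1/2*(-4)**2 = -1/2*16 = -8)
n(g) = -2
P = 24 (P = -3*(-8) = 24)
(P + n(-7))**2 = (24 - 2)**2 = 22**2 = 484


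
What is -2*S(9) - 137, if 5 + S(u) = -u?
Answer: -109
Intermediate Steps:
S(u) = -5 - u
-2*S(9) - 137 = -2*(-5 - 1*9) - 137 = -2*(-5 - 9) - 137 = -2*(-14) - 137 = 28 - 137 = -109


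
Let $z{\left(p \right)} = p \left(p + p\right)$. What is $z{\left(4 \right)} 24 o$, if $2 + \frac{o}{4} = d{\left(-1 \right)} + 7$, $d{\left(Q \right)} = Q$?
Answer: $12288$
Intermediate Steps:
$z{\left(p \right)} = 2 p^{2}$ ($z{\left(p \right)} = p 2 p = 2 p^{2}$)
$o = 16$ ($o = -8 + 4 \left(-1 + 7\right) = -8 + 4 \cdot 6 = -8 + 24 = 16$)
$z{\left(4 \right)} 24 o = 2 \cdot 4^{2} \cdot 24 \cdot 16 = 2 \cdot 16 \cdot 24 \cdot 16 = 32 \cdot 24 \cdot 16 = 768 \cdot 16 = 12288$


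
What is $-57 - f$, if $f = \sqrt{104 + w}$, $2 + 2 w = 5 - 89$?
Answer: $-57 - \sqrt{61} \approx -64.81$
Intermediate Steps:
$w = -43$ ($w = -1 + \frac{5 - 89}{2} = -1 + \frac{1}{2} \left(-84\right) = -1 - 42 = -43$)
$f = \sqrt{61}$ ($f = \sqrt{104 - 43} = \sqrt{61} \approx 7.8102$)
$-57 - f = -57 - \sqrt{61}$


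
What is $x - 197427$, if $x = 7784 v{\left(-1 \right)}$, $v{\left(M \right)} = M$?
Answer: $-205211$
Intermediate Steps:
$x = -7784$ ($x = 7784 \left(-1\right) = -7784$)
$x - 197427 = -7784 - 197427 = -205211$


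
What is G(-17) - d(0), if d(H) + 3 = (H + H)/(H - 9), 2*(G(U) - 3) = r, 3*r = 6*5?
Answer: 11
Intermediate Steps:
r = 10 (r = (6*5)/3 = (1/3)*30 = 10)
G(U) = 8 (G(U) = 3 + (1/2)*10 = 3 + 5 = 8)
d(H) = -3 + 2*H/(-9 + H) (d(H) = -3 + (H + H)/(H - 9) = -3 + (2*H)/(-9 + H) = -3 + 2*H/(-9 + H))
G(-17) - d(0) = 8 - (27 - 1*0)/(-9 + 0) = 8 - (27 + 0)/(-9) = 8 - (-1)*27/9 = 8 - 1*(-3) = 8 + 3 = 11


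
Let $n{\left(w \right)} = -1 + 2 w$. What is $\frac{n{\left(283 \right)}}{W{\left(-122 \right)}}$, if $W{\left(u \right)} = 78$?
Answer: $\frac{565}{78} \approx 7.2436$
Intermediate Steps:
$\frac{n{\left(283 \right)}}{W{\left(-122 \right)}} = \frac{-1 + 2 \cdot 283}{78} = \left(-1 + 566\right) \frac{1}{78} = 565 \cdot \frac{1}{78} = \frac{565}{78}$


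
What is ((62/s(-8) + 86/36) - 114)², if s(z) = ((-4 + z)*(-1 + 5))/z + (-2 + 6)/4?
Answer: 167624809/15876 ≈ 10558.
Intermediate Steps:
s(z) = 1 + (-16 + 4*z)/z (s(z) = ((-4 + z)*4)/z + 4*(¼) = (-16 + 4*z)/z + 1 = 1 + (-16 + 4*z)/z)
((62/s(-8) + 86/36) - 114)² = ((62/(5 - 16/(-8)) + 86/36) - 114)² = ((62/(5 - 16*(-⅛)) + 86*(1/36)) - 114)² = ((62/(5 + 2) + 43/18) - 114)² = ((62/7 + 43/18) - 114)² = (1417/126 - 114)² = (-12947/126)² = 167624809/15876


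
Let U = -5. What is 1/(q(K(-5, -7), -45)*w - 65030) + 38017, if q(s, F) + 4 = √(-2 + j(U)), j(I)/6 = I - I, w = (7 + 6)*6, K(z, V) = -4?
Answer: 81158484982951/2134794566 - 39*I*√2/2134794566 ≈ 38017.0 - 2.5836e-8*I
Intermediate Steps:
w = 78 (w = 13*6 = 78)
j(I) = 0 (j(I) = 6*(I - I) = 6*0 = 0)
q(s, F) = -4 + I*√2 (q(s, F) = -4 + √(-2 + 0) = -4 + √(-2) = -4 + I*√2)
1/(q(K(-5, -7), -45)*w - 65030) + 38017 = 1/((-4 + I*√2)*78 - 65030) + 38017 = 1/((-312 + 78*I*√2) - 65030) + 38017 = 1/(-65342 + 78*I*√2) + 38017 = 38017 + 1/(-65342 + 78*I*√2)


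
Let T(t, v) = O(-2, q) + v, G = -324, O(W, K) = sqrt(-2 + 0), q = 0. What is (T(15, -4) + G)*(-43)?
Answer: 14104 - 43*I*sqrt(2) ≈ 14104.0 - 60.811*I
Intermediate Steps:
O(W, K) = I*sqrt(2) (O(W, K) = sqrt(-2) = I*sqrt(2))
T(t, v) = v + I*sqrt(2) (T(t, v) = I*sqrt(2) + v = v + I*sqrt(2))
(T(15, -4) + G)*(-43) = ((-4 + I*sqrt(2)) - 324)*(-43) = (-328 + I*sqrt(2))*(-43) = 14104 - 43*I*sqrt(2)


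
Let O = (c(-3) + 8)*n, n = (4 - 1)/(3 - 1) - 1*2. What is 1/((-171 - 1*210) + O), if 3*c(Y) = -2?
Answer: -3/1154 ≈ -0.0025997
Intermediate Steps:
c(Y) = -⅔ (c(Y) = (⅓)*(-2) = -⅔)
n = -½ (n = 3/2 - 2 = -½ ≈ -0.50000)
O = -11/3 (O = (-⅔ + 8)*(-½) = (22/3)*(-½) = -11/3 ≈ -3.6667)
1/((-171 - 1*210) + O) = 1/((-171 - 1*210) - 11/3) = 1/((-171 - 210) - 11/3) = 1/(-381 - 11/3) = 1/(-1154/3) = -3/1154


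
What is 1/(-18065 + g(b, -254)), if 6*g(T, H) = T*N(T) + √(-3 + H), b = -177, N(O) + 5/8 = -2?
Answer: -41443344/745464756857 - 384*I*√257/745464756857 ≈ -5.5594e-5 - 8.2579e-9*I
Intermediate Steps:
N(O) = -21/8 (N(O) = -5/8 - 2 = -21/8)
g(T, H) = -7*T/16 + √(-3 + H)/6 (g(T, H) = (T*(-21/8) + √(-3 + H))/6 = (-21*T/8 + √(-3 + H))/6 = (√(-3 + H) - 21*T/8)/6 = -7*T/16 + √(-3 + H)/6)
1/(-18065 + g(b, -254)) = 1/(-18065 + (-7/16*(-177) + √(-3 - 254)/6)) = 1/(-18065 + (1239/16 + √(-257)/6)) = 1/(-18065 + (1239/16 + (I*√257)/6)) = 1/(-18065 + (1239/16 + I*√257/6)) = 1/(-287801/16 + I*√257/6)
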